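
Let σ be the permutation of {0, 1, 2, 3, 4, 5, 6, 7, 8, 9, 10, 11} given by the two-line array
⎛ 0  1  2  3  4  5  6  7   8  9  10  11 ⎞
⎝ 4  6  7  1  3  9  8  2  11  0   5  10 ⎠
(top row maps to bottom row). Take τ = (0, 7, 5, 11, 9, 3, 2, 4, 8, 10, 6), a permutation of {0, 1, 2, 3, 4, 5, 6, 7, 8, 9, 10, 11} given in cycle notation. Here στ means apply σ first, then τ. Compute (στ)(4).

2

σ(4) = 3, then τ(3) = 2; composing gives (στ)(4) = 2.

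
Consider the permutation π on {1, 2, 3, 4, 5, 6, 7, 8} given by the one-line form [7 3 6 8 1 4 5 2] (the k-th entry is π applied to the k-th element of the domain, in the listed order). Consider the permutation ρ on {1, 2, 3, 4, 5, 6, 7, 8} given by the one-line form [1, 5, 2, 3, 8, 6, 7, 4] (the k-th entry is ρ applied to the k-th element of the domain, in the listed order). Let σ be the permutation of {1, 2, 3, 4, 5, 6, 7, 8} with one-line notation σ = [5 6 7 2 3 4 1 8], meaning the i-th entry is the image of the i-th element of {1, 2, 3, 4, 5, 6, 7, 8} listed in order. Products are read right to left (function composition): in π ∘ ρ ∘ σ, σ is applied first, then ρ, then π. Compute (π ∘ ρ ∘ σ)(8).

(π ∘ ρ ∘ σ)(8) = π(ρ(σ(8))). σ(8) = 8, then ρ(8) = 4, then π(4) = 8, so the result is 8.

8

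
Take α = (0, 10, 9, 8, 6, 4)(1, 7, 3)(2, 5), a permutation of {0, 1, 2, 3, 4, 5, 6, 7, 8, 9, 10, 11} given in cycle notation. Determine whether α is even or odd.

even

The cycle lengths are 6, 3, 2, 1.
A cycle is odd iff its length is even; α has 2 even-length cycles, so sgn(α) = (−1)^2 and α is even.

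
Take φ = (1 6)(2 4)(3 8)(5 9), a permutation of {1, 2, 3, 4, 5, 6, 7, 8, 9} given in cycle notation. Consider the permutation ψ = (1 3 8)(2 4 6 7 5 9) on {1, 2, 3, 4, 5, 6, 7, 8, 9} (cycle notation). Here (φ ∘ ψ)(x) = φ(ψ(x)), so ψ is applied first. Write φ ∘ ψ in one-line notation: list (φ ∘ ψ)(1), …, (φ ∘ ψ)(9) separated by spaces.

8 2 3 1 5 7 9 6 4

(φ ∘ ψ)(x) = φ(ψ(x)). Computing each image: φ(ψ(1)) = φ(3) = 8, φ(ψ(2)) = φ(4) = 2, φ(ψ(3)) = φ(8) = 3, φ(ψ(4)) = φ(6) = 1, φ(ψ(5)) = φ(9) = 5, φ(ψ(6)) = φ(7) = 7, φ(ψ(7)) = φ(5) = 9, φ(ψ(8)) = φ(1) = 6, φ(ψ(9)) = φ(2) = 4.
Hence φ ∘ ψ = [8 2 3 1 5 7 9 6 4].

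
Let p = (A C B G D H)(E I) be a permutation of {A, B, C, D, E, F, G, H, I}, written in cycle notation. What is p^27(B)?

B lies in the 6-cycle (A C B G D H).
On a 6-cycle, p^6 is the identity, so p^27 = p^3 there (27 ≡ 3 mod 6).
Stepping 3 places around the cycle: B → G → D → H.

H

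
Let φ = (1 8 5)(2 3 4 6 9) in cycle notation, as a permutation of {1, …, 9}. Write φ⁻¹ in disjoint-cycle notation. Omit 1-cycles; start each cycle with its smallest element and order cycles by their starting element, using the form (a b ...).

(1 5 8)(2 9 6 4 3)

If φ sends a → b within a cycle, φ⁻¹ sends b → a; equivalently, reverse each cycle.
After reversing and putting each cycle's least element first, φ⁻¹ = (1 5 8)(2 9 6 4 3).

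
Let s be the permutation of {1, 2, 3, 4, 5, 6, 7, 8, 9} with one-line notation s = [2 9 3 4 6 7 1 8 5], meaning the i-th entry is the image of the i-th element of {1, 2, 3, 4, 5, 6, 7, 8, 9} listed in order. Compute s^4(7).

Tracing 7 → 1 → … returns to 7 after 6 steps, so 7 lies in a 6-cycle (1, 2, 9, 5, 6, 7).
Advancing 4 steps from 7: 7 → 1 → 2 → 9 → 5.

5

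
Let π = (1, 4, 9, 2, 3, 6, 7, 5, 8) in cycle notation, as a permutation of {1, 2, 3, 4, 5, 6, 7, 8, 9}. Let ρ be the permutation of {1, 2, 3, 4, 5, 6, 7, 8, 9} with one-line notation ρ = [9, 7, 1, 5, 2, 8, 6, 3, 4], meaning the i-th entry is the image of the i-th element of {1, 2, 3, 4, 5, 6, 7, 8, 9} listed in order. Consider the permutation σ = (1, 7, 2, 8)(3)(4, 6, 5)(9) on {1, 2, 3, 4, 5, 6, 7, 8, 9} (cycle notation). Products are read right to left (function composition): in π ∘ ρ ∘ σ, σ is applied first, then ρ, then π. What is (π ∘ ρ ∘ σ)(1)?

Apply the permutations in order: σ(1) = 7, then ρ(7) = 6, then π(6) = 7. So (π ∘ ρ ∘ σ)(1) = 7.

7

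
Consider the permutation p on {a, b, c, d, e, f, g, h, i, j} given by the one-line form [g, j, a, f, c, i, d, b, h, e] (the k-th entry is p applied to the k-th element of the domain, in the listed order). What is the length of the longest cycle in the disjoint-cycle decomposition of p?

10

Decomposing into disjoint cycles gives (a, g, d, f, i, h, b, j, e, c); the longest has length 10.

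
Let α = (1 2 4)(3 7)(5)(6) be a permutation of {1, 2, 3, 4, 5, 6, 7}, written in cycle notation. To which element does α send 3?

3 appears in (3 7); the next entry (wrapping around) is 7.

7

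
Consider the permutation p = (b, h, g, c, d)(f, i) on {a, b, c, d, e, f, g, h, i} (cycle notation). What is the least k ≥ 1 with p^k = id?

The cycle type of p is (5, 2, 1, 1).
Since disjoint cycles commute, ord(p) = lcm(5, 2) = 10.

10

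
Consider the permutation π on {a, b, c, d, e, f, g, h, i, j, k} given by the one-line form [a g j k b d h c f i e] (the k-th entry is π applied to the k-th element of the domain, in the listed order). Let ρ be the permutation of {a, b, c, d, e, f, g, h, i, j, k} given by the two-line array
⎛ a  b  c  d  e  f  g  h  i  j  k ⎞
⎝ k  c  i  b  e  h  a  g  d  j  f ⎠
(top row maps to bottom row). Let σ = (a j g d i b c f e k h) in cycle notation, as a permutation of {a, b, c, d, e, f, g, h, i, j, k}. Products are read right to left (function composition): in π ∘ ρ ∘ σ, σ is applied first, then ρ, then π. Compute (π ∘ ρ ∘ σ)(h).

Apply the permutations in order: σ(h) = a, then ρ(a) = k, then π(k) = e. So (π ∘ ρ ∘ σ)(h) = e.

e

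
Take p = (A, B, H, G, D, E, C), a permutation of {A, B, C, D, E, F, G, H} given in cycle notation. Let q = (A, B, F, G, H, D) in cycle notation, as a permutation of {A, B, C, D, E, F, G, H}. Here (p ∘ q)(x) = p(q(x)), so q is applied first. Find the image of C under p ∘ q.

First apply q: q(C) = C, then p(C) = A. Thus (p ∘ q)(C) = A.

A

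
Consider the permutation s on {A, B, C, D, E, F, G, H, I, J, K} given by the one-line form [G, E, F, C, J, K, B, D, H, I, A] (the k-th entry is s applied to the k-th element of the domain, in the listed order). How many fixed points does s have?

0

No element satisfies s(x) = x, so there are 0 fixed points.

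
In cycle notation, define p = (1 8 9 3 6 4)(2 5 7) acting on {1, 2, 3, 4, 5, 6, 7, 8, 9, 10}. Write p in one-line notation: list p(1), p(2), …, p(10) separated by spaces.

8 5 6 1 7 4 2 9 3 10

Reading each image from the cycles: 1↦8, 2↦5, 3↦6, 4↦1, 5↦7, 6↦4, 7↦2, 8↦9, 9↦3, 10↦10.
So the one-line form is 8 5 6 1 7 4 2 9 3 10.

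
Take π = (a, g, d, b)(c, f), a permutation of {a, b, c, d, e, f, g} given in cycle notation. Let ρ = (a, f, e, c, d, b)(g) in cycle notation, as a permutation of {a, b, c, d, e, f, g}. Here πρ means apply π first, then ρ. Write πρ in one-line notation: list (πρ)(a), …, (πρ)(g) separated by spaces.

(πρ)(x) = ρ(π(x)). Computing each image: ρ(π(a)) = ρ(g) = g, ρ(π(b)) = ρ(a) = f, ρ(π(c)) = ρ(f) = e, ρ(π(d)) = ρ(b) = a, ρ(π(e)) = ρ(e) = c, ρ(π(f)) = ρ(c) = d, ρ(π(g)) = ρ(d) = b.
Hence πρ = [g f e a c d b].

g f e a c d b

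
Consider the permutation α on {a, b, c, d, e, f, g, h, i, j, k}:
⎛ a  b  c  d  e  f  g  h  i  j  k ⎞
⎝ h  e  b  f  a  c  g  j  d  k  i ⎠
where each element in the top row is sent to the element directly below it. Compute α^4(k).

Tracing k → i → … returns to k after 10 steps, so k lies in a 10-cycle (a, h, j, k, i, d, f, c, b, e).
Stepping 4 places around the cycle: k → i → d → f → c.

c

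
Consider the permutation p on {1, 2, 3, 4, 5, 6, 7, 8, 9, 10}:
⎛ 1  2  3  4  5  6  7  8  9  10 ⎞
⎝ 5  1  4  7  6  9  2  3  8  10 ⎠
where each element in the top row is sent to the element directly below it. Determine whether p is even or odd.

even

In disjoint-cycle form the cycle lengths are 9, 1.
A cycle of length ℓ contributes ℓ−1 transpositions, so p is a product of 8 transpositions — even.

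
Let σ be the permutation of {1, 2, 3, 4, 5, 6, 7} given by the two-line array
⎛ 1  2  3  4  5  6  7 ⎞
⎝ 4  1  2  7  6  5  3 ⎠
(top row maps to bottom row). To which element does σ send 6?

The entry below 6 in the array is 5, so σ(6) = 5.

5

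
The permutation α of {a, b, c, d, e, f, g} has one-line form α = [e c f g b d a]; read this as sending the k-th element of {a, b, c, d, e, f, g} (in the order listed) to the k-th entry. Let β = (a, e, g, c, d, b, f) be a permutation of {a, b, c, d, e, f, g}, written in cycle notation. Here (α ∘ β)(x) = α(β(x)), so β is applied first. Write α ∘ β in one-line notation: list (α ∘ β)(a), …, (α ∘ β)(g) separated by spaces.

b d g c a e f

For each element, apply β then α: a → e → b; b → f → d; c → d → g; d → b → c; e → g → a; f → a → e; g → c → f.
Collecting the images, α ∘ β = [b d g c a e f].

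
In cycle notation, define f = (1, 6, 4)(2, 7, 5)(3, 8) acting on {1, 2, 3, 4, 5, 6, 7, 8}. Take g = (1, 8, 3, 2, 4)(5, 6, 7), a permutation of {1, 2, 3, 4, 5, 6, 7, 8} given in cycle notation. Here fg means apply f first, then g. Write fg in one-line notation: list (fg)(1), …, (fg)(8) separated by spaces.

(fg)(x) = g(f(x)). Computing each image: g(f(1)) = g(6) = 7, g(f(2)) = g(7) = 5, g(f(3)) = g(8) = 3, g(f(4)) = g(1) = 8, g(f(5)) = g(2) = 4, g(f(6)) = g(4) = 1, g(f(7)) = g(5) = 6, g(f(8)) = g(3) = 2.
Hence fg = [7 5 3 8 4 1 6 2].

7 5 3 8 4 1 6 2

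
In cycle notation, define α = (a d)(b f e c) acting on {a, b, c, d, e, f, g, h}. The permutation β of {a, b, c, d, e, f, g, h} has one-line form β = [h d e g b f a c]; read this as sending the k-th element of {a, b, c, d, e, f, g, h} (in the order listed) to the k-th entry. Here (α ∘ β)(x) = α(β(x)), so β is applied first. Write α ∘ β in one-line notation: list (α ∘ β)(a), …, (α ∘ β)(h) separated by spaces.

For each element, apply β then α: a → h → h; b → d → a; c → e → c; d → g → g; e → b → f; f → f → e; g → a → d; h → c → b.
So α ∘ β in one-line form is h a c g f e d b.

h a c g f e d b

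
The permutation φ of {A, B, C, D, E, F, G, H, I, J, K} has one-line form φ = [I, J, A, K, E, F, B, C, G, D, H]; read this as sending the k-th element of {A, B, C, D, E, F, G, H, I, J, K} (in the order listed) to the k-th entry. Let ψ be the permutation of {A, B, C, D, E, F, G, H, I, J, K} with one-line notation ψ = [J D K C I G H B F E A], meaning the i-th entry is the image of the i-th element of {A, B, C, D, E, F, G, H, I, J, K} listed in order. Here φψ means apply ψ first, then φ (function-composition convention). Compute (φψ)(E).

G

First apply ψ: ψ(E) = I, then φ(I) = G. Thus (φψ)(E) = G.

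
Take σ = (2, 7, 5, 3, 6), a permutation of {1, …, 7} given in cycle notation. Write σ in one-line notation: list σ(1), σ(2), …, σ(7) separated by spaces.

Image by image: 1→1, 2→7, 3→6, 4→4, 5→3, 6→2, 7→5.
So the one-line form is 1 7 6 4 3 2 5.

1 7 6 4 3 2 5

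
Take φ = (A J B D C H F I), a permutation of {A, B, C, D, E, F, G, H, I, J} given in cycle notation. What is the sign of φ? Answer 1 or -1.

-1

The cycle lengths are 8, 1, 1.
A cycle of length ℓ contributes ℓ−1 transpositions, so φ is a product of 7 transpositions — odd.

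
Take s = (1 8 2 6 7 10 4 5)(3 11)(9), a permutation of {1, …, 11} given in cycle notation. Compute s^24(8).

8 lies in the 8-cycle (1 8 2 6 7 10 4 5).
On an 8-cycle, s^8 is the identity, so s^24 = s^0 there (24 ≡ 0 mod 8).
So s^24(8) = 8.

8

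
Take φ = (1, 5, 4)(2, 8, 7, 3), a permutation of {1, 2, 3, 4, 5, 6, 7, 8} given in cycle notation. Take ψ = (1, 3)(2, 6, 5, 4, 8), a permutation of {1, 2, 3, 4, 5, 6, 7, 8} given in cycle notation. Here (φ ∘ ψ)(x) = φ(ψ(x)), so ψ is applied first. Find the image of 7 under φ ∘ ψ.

First apply ψ: ψ(7) = 7, then φ(7) = 3. Thus (φ ∘ ψ)(7) = 3.

3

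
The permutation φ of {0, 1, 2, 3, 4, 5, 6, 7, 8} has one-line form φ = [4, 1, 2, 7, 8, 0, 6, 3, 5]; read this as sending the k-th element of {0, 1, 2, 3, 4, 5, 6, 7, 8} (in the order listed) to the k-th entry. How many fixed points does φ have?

3

The fixed points (elements with φ(x) = x) are {1, 2, 6}, so there are 3.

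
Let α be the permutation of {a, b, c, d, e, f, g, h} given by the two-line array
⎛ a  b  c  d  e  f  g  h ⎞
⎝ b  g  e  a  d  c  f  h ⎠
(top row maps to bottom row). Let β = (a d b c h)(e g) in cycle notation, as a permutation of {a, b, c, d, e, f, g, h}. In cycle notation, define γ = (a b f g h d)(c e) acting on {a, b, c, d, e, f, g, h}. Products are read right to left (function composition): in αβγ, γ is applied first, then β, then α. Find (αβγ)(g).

b

(αβγ)(g) = α(β(γ(g))). γ(g) = h, then β(h) = a, then α(a) = b, so the result is b.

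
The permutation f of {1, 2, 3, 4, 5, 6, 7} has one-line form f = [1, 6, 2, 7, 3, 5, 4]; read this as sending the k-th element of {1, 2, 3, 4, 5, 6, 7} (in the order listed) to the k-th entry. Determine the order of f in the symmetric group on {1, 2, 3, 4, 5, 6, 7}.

4

Decomposing into disjoint cycles gives cycle lengths 4, 2, 1.
Since disjoint cycles commute, ord(f) = lcm(4, 2) = 4.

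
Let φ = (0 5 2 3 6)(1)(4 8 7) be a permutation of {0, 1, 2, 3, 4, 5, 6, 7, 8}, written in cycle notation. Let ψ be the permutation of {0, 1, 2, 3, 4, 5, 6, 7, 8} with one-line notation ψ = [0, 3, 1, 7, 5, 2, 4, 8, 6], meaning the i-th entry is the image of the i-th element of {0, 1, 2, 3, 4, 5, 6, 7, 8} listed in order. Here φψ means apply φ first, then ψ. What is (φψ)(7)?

First apply φ: φ(7) = 4, then ψ(4) = 5. Thus (φψ)(7) = 5.

5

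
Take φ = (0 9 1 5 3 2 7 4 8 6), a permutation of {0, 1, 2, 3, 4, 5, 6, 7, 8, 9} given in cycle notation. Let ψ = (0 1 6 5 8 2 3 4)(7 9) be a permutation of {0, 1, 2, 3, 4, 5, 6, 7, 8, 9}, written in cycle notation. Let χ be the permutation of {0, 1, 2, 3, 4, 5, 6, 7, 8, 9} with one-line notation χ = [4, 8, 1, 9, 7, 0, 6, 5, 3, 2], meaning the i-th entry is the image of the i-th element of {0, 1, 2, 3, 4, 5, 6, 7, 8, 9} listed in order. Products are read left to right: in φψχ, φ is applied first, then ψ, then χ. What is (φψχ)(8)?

Apply the permutations in order: φ(8) = 6, then ψ(6) = 5, then χ(5) = 0. So (φψχ)(8) = 0.

0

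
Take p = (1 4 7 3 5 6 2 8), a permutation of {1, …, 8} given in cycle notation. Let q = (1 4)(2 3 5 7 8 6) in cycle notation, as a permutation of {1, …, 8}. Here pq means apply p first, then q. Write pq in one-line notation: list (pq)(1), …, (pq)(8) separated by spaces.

1 6 7 8 2 3 5 4

For each element, apply p then q: 1 → 4 → 1; 2 → 8 → 6; 3 → 5 → 7; 4 → 7 → 8; 5 → 6 → 2; 6 → 2 → 3; 7 → 3 → 5; 8 → 1 → 4.
So pq in one-line form is 1 6 7 8 2 3 5 4.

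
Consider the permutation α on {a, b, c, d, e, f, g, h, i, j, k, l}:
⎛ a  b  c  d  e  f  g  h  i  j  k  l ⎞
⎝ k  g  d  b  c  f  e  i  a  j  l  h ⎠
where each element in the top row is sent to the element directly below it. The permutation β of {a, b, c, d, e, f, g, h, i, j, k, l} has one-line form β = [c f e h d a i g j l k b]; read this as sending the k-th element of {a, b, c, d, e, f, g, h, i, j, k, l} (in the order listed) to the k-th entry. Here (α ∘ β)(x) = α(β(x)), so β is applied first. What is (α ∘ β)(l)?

First apply β: β(l) = b, then α(b) = g. Thus (α ∘ β)(l) = g.

g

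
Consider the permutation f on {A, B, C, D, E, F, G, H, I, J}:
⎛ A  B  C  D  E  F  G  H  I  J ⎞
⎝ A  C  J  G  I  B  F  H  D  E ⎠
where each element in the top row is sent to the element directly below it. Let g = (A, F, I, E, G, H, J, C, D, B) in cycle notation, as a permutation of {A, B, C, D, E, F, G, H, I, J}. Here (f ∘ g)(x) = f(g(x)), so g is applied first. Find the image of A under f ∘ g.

First apply g: g(A) = F, then f(F) = B. Thus (f ∘ g)(A) = B.

B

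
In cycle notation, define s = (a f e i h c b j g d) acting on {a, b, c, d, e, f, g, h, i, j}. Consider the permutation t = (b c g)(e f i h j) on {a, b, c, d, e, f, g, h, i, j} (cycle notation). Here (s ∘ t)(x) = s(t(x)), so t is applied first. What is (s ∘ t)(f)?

h

(s ∘ t)(f) = s(t(f)). t(f) = i, then s(i) = h. So (s ∘ t)(f) = h.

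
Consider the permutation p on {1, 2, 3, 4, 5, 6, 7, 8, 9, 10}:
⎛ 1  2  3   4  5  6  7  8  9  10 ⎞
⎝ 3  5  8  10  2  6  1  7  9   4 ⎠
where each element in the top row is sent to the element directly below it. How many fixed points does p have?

2

The fixed points (elements with p(x) = x) are {6, 9}, so there are 2.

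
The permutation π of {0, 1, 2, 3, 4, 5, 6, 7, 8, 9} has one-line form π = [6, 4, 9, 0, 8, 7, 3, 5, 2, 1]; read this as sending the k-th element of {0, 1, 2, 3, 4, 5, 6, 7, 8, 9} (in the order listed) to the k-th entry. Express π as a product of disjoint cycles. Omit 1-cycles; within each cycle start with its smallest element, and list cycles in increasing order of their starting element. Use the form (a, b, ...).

(0, 6, 3)(1, 4, 8, 2, 9)(5, 7)

From 0: 0 → 6 → 3 → 0, closing the cycle (0, 6, 3).
Continuing from each remaining unvisited element yields (0, 6, 3)(1, 4, 8, 2, 9)(5, 7).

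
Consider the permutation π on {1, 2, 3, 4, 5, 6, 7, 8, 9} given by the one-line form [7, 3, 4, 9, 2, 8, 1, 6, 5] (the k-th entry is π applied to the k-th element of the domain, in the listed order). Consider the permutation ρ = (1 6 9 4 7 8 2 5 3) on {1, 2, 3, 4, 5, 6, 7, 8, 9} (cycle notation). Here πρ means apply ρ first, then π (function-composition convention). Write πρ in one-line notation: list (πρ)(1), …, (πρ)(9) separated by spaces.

(πρ)(x) = π(ρ(x)). Computing each image: π(ρ(1)) = π(6) = 8, π(ρ(2)) = π(5) = 2, π(ρ(3)) = π(1) = 7, π(ρ(4)) = π(7) = 1, π(ρ(5)) = π(3) = 4, π(ρ(6)) = π(9) = 5, π(ρ(7)) = π(8) = 6, π(ρ(8)) = π(2) = 3, π(ρ(9)) = π(4) = 9.
Hence πρ = [8 2 7 1 4 5 6 3 9].

8 2 7 1 4 5 6 3 9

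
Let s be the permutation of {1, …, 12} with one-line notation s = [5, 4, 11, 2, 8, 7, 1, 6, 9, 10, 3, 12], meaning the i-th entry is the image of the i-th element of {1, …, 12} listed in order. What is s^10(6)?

6

Tracing 6 → 7 → … returns to 6 after 5 steps, so 6 lies in a 5-cycle (1 5 8 6 7).
Powers repeat with period 5 on this cycle, and 10 mod 5 = 0, so s^10(6) = s^0(6).
So s^10(6) = 6.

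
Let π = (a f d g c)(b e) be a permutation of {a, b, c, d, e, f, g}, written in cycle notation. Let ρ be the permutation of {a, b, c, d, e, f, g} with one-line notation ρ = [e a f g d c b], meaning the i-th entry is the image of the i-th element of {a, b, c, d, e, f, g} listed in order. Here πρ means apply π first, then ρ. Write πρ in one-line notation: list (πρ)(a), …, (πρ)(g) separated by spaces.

c d e b a g f

(πρ)(x) = ρ(π(x)). Computing each image: ρ(π(a)) = ρ(f) = c, ρ(π(b)) = ρ(e) = d, ρ(π(c)) = ρ(a) = e, ρ(π(d)) = ρ(g) = b, ρ(π(e)) = ρ(b) = a, ρ(π(f)) = ρ(d) = g, ρ(π(g)) = ρ(c) = f.
Hence πρ = [c d e b a g f].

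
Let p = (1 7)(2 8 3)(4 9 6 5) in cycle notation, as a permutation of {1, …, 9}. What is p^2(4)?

6

4 lies in the 4-cycle (4 9 6 5).
Stepping 2 places around the cycle: 4 → 9 → 6.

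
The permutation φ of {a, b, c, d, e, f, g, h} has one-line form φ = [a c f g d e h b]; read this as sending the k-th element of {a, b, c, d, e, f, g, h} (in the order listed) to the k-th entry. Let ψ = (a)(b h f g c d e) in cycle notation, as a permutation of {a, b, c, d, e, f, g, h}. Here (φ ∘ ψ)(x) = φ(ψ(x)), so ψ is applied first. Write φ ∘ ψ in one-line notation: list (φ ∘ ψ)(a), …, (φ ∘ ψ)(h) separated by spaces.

For each element, apply ψ then φ: a → a → a; b → h → b; c → d → g; d → e → d; e → b → c; f → g → h; g → c → f; h → f → e.
So φ ∘ ψ in one-line form is a b g d c h f e.

a b g d c h f e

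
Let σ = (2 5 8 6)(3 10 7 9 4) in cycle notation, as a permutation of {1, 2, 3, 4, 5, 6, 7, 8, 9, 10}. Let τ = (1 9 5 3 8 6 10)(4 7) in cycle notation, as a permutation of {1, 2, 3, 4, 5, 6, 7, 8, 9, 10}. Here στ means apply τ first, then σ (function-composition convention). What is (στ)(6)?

7

First apply τ: τ(6) = 10, then σ(10) = 7. Thus (στ)(6) = 7.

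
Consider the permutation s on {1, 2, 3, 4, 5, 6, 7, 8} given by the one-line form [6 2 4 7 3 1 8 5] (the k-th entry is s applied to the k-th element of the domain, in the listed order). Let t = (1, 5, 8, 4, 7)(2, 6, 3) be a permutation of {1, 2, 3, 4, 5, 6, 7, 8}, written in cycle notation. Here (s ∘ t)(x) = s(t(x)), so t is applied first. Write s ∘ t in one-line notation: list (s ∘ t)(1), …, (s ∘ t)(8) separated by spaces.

3 1 2 8 5 4 6 7

(s ∘ t)(x) = s(t(x)). Computing each image: s(t(1)) = s(5) = 3, s(t(2)) = s(6) = 1, s(t(3)) = s(2) = 2, s(t(4)) = s(7) = 8, s(t(5)) = s(8) = 5, s(t(6)) = s(3) = 4, s(t(7)) = s(1) = 6, s(t(8)) = s(4) = 7.
Hence s ∘ t = [3 1 2 8 5 4 6 7].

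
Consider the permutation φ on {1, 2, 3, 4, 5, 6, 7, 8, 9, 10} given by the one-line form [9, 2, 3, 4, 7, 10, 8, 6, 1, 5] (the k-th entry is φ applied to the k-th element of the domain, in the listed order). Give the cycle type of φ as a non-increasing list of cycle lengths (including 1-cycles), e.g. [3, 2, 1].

[5, 2, 1, 1, 1]

The disjoint cycles are (1 9)(2)(3)(4)(5 7 8 6 10), with lengths 5, 2, 1, 1, 1 in non-increasing order.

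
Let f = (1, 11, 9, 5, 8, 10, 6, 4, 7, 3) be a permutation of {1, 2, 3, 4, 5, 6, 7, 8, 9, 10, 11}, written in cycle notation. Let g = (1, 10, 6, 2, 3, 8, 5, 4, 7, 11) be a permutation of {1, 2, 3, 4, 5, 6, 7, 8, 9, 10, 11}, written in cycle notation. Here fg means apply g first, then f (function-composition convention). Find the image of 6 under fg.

2

(fg)(6) = f(g(6)). g(6) = 2, then f(2) = 2. So (fg)(6) = 2.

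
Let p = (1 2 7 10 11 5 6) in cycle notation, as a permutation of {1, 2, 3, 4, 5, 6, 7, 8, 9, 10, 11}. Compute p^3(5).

5 lies in the 7-cycle (1 2 7 10 11 5 6).
Stepping 3 places around the cycle: 5 → 6 → 1 → 2.

2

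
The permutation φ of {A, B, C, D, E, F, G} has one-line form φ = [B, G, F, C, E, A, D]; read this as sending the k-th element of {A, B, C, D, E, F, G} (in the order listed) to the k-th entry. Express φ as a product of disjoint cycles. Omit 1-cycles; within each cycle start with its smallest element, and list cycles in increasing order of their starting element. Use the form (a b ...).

Iterating φ from A gives A → B → G → D → C → F → A; that is the 6-cycle (A B G D C F).
Repeating from the next unused element and collecting all non-trivial cycles gives (A B G D C F).

(A B G D C F)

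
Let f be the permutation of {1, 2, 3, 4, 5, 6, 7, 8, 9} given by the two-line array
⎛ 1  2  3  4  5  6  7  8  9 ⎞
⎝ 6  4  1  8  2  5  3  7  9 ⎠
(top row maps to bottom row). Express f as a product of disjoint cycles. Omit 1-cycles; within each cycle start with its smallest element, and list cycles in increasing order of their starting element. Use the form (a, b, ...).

(1, 6, 5, 2, 4, 8, 7, 3)

Start at 1 and follow images: 1 → 6 → 5 → 2 → 4 → 8 → 7 → 3 → 1, giving the cycle (1, 6, 5, 2, 4, 8, 7, 3).
Repeating from the next unused element and collecting all non-trivial cycles gives (1, 6, 5, 2, 4, 8, 7, 3).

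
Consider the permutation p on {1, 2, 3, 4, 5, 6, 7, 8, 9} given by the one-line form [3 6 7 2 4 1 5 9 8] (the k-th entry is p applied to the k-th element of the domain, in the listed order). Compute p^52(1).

Tracing 1 → 3 → … returns to 1 after 7 steps, so 1 lies in a 7-cycle (1 3 7 5 4 2 6).
On a 7-cycle, p^7 is the identity, so p^52 = p^3 there (52 ≡ 3 mod 7).
Advancing 3 steps from 1: 1 → 3 → 7 → 5.

5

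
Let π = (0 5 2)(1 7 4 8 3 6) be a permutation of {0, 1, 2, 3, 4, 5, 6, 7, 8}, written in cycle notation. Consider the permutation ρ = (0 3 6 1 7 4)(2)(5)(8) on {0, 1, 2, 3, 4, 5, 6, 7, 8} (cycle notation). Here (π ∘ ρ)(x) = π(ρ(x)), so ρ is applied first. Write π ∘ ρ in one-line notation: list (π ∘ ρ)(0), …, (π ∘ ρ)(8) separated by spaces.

(π ∘ ρ)(x) = π(ρ(x)). Computing each image: π(ρ(0)) = π(3) = 6, π(ρ(1)) = π(7) = 4, π(ρ(2)) = π(2) = 0, π(ρ(3)) = π(6) = 1, π(ρ(4)) = π(0) = 5, π(ρ(5)) = π(5) = 2, π(ρ(6)) = π(1) = 7, π(ρ(7)) = π(4) = 8, π(ρ(8)) = π(8) = 3.
Hence π ∘ ρ = [6 4 0 1 5 2 7 8 3].

6 4 0 1 5 2 7 8 3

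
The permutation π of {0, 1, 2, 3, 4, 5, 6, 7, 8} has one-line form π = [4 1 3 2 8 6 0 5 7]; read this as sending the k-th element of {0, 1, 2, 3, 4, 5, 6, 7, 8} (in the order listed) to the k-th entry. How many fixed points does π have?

1

The fixed points (elements with π(x) = x) are {1}, so there is 1.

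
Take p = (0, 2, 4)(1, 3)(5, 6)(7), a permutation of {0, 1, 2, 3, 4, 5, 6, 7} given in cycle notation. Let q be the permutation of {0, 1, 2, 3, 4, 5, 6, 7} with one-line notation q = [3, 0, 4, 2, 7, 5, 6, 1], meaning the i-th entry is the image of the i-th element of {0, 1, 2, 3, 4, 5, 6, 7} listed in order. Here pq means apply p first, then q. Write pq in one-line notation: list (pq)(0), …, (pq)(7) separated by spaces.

4 2 7 0 3 6 5 1

Chase each element through p then q: 0 → 2 → 4; 1 → 3 → 2; 2 → 4 → 7; 3 → 1 → 0; 4 → 0 → 3; 5 → 6 → 6; 6 → 5 → 5; 7 → 7 → 1.
So pq in one-line form is 4 2 7 0 3 6 5 1.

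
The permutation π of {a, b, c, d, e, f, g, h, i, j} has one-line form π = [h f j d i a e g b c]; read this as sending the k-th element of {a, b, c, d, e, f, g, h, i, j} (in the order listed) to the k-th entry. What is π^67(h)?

Tracing h → g → … returns to h after 7 steps, so h lies in a 7-cycle (a, h, g, e, i, b, f).
Powers repeat with period 7 on this cycle, and 67 mod 7 = 4, so π^67(h) = π^4(h).
Stepping 4 places around the cycle: h → g → e → i → b.

b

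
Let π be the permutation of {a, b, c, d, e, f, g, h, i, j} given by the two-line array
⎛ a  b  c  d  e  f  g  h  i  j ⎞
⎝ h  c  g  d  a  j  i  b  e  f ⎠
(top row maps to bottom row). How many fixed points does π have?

1

The fixed points (elements with π(x) = x) are {d}, so there is 1.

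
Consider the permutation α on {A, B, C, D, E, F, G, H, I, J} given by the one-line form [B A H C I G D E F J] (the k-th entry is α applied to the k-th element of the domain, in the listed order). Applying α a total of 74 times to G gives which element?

Tracing G → D → … returns to G after 7 steps, so G lies in a 7-cycle (C, H, E, I, F, G, D).
Since the cycle has length 7, α^74 acts on it the same as α^4 (74 mod 7 = 4).
Advancing 4 steps from G: G → D → C → H → E.

E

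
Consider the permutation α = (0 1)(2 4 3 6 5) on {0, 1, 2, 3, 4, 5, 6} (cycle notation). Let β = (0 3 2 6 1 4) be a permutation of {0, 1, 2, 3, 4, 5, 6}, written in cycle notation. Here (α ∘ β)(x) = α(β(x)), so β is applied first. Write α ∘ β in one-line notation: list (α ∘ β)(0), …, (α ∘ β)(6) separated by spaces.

6 3 5 4 1 2 0

(α ∘ β)(x) = α(β(x)). Computing each image: α(β(0)) = α(3) = 6, α(β(1)) = α(4) = 3, α(β(2)) = α(6) = 5, α(β(3)) = α(2) = 4, α(β(4)) = α(0) = 1, α(β(5)) = α(5) = 2, α(β(6)) = α(1) = 0.
Hence α ∘ β = [6 3 5 4 1 2 0].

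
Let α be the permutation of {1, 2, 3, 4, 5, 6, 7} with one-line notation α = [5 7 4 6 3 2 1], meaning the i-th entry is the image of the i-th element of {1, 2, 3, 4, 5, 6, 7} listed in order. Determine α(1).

1 is element number 1 of the domain, and entry number 1 of the one-line form is 5, so α(1) = 5.

5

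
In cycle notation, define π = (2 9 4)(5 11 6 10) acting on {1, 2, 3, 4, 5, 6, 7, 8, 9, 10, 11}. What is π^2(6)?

5

6 lies in the 4-cycle (5 11 6 10).
Stepping 2 places around the cycle: 6 → 10 → 5.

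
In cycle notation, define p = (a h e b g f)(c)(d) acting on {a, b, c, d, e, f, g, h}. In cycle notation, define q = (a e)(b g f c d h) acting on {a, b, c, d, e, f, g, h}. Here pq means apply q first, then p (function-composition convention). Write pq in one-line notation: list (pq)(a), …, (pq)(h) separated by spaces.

Chase each element through q then p: a → e → b; b → g → f; c → d → d; d → h → e; e → a → h; f → c → c; g → f → a; h → b → g.
So pq in one-line form is b f d e h c a g.

b f d e h c a g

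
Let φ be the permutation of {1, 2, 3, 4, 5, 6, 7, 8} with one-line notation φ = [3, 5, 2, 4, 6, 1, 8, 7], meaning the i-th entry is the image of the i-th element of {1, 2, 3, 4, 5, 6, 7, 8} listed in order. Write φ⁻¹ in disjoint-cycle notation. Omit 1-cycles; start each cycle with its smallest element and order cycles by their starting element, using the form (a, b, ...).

First write φ in disjoint cycles: (1, 3, 2, 5, 6)(7, 8).
Reversing each cycle (and rotating so the smallest element leads) gives φ⁻¹ = (1, 6, 5, 2, 3)(7, 8).

(1, 6, 5, 2, 3)(7, 8)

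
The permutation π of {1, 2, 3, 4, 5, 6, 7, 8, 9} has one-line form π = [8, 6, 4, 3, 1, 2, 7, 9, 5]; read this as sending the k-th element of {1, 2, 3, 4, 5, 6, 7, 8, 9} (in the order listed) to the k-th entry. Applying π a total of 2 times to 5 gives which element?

8

Tracing 5 → 1 → … returns to 5 after 4 steps, so 5 lies in a 4-cycle (1 8 9 5).
Stepping 2 places around the cycle: 5 → 1 → 8.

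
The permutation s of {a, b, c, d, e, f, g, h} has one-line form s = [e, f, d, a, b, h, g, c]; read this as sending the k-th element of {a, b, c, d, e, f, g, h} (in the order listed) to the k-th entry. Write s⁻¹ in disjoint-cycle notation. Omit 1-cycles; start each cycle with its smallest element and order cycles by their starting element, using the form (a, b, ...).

(a, d, c, h, f, b, e)

First write s in disjoint cycles: (a, e, b, f, h, c, d).
Reversing each cycle (and rotating so the smallest element leads) gives s⁻¹ = (a, d, c, h, f, b, e).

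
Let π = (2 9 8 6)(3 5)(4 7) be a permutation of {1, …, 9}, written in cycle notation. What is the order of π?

The cycle type of π is (4, 2, 2, 1).
The order is lcm(4, 2, 2) = 4.

4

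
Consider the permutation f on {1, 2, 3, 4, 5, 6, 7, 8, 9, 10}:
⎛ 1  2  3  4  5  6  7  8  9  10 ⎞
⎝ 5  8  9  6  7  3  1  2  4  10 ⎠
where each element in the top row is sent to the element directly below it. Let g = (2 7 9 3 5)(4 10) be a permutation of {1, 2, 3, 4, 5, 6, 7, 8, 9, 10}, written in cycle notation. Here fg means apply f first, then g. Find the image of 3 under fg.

3

(fg)(3) = g(f(3)). f(3) = 9, then g(9) = 3. So (fg)(3) = 3.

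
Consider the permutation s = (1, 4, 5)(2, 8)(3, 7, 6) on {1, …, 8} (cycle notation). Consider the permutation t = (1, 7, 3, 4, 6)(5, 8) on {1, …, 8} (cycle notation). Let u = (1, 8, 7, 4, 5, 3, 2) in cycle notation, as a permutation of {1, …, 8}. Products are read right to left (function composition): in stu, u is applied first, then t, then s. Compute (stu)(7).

Chase 7: u(7) = 4; t(4) = 6; s(6) = 3. Hence (stu)(7) = 3.

3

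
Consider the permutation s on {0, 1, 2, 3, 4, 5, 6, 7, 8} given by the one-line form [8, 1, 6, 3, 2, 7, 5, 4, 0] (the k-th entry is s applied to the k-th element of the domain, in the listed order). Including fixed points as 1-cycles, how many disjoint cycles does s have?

The cycle decomposition is (0 8)(1)(2 6 5 7 4)(3), which has 4 cycles (counting 1-cycles).

4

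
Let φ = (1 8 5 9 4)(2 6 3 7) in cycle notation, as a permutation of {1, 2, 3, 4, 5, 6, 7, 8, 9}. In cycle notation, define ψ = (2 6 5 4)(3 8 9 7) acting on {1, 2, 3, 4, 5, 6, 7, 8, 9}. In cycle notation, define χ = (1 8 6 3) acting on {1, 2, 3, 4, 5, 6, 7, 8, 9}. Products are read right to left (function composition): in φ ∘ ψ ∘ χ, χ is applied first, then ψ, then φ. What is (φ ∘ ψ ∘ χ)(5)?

Apply the permutations in order: χ(5) = 5, then ψ(5) = 4, then φ(4) = 1. So (φ ∘ ψ ∘ χ)(5) = 1.

1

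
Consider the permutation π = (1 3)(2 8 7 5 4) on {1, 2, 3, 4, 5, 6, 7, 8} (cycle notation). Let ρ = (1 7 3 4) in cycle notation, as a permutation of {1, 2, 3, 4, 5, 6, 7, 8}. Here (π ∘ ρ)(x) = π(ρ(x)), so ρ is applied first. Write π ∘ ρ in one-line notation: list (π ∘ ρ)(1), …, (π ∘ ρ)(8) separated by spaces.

5 8 2 3 4 6 1 7

(π ∘ ρ)(x) = π(ρ(x)). Computing each image: π(ρ(1)) = π(7) = 5, π(ρ(2)) = π(2) = 8, π(ρ(3)) = π(4) = 2, π(ρ(4)) = π(1) = 3, π(ρ(5)) = π(5) = 4, π(ρ(6)) = π(6) = 6, π(ρ(7)) = π(3) = 1, π(ρ(8)) = π(8) = 7.
Hence π ∘ ρ = [5 8 2 3 4 6 1 7].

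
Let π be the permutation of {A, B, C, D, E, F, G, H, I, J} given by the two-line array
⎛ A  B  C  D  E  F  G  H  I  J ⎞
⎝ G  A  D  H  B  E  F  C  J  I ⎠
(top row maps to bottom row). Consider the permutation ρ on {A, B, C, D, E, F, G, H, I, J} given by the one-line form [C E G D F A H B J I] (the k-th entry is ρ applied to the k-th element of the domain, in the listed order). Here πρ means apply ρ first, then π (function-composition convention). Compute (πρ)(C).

F

ρ(C) = G, then π(G) = F; composing gives (πρ)(C) = F.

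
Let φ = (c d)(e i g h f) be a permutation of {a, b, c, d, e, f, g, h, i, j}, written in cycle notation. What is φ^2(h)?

e

h lies in the 5-cycle (e i g h f).
Advancing 2 steps from h: h → f → e.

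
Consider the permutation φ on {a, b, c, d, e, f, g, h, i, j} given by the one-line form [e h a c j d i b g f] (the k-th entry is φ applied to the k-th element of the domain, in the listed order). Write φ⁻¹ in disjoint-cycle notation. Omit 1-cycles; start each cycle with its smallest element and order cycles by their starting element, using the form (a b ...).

(a c d f j e)(b h)(g i)

The cycle decomposition of φ is (a e j f d c)(b h)(g i).
Reversing each cycle (and rotating so the smallest element leads) gives φ⁻¹ = (a c d f j e)(b h)(g i).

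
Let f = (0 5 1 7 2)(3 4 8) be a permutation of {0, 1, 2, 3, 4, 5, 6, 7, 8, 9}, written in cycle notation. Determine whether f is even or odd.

The cycle lengths are 5, 3, 1, 1.
A cycle of length ℓ contributes ℓ−1 transpositions, so f is a product of 4 + 2 = 6 transpositions — even.

even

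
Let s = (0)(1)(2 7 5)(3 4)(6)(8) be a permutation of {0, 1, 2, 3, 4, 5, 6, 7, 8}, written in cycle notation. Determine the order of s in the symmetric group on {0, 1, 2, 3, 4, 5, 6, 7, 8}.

6

The disjoint cycles have lengths 3, 2, 1, 1, 1, 1.
The order is lcm(3, 2) = 6.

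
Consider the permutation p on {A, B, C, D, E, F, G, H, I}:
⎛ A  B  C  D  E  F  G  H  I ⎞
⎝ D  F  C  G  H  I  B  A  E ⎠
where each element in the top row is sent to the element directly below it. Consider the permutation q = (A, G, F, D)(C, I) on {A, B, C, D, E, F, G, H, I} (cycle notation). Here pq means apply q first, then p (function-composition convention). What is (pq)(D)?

q(D) = A, then p(A) = D; composing gives (pq)(D) = D.

D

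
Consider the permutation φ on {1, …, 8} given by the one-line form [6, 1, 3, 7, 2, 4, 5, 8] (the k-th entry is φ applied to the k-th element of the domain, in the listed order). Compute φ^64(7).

6

Tracing 7 → 5 → … returns to 7 after 6 steps, so 7 lies in a 6-cycle (1, 6, 4, 7, 5, 2).
On a 6-cycle, φ^6 is the identity, so φ^64 = φ^4 there (64 ≡ 4 mod 6).
Advancing 4 steps from 7: 7 → 5 → 2 → 1 → 6.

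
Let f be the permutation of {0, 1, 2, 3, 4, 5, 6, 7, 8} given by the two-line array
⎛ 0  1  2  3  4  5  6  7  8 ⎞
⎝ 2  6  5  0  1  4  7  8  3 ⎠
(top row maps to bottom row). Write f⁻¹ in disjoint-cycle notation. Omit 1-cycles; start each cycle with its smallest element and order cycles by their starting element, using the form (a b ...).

(0 3 8 7 6 1 4 5 2)

First write f in disjoint cycles: (0 2 5 4 1 6 7 8 3).
The inverse reverses every cycle; in canonical form, f⁻¹ = (0 3 8 7 6 1 4 5 2).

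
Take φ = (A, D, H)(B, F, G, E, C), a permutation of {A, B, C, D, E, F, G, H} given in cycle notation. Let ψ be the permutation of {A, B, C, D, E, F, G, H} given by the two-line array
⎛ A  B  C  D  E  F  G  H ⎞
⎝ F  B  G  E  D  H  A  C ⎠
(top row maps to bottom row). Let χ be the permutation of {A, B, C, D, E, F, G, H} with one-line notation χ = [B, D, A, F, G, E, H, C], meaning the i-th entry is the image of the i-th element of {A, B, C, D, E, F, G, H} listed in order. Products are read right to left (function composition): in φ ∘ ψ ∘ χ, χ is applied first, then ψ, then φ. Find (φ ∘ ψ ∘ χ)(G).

B

(φ ∘ ψ ∘ χ)(G) = φ(ψ(χ(G))). χ(G) = H, then ψ(H) = C, then φ(C) = B, so the result is B.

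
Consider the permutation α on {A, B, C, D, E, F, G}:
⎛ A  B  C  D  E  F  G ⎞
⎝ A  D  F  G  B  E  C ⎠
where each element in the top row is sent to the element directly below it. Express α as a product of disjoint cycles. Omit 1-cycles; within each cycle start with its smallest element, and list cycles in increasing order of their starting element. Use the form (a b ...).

Iterating α from B gives B → D → G → C → F → E → B; that is the 6-cycle (B D G C F E).
Repeating from the next unused element and collecting all non-trivial cycles gives (B D G C F E).

(B D G C F E)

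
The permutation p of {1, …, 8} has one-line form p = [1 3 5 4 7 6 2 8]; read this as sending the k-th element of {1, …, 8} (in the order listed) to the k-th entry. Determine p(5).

5 is element number 5 of the domain, and entry number 5 of the one-line form is 7, so p(5) = 7.

7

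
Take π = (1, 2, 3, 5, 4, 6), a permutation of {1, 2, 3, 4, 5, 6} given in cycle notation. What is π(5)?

5 appears in (1, 2, 3, 5, 4, 6); the next entry (wrapping around) is 4.

4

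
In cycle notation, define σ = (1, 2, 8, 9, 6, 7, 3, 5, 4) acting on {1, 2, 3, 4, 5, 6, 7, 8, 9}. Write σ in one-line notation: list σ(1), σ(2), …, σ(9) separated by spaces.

Reading each image from the cycles: 1→2, 2→8, 3→5, 4→1, 5→4, 6→7, 7→3, 8→9, 9→6.
So the one-line form is 2 8 5 1 4 7 3 9 6.

2 8 5 1 4 7 3 9 6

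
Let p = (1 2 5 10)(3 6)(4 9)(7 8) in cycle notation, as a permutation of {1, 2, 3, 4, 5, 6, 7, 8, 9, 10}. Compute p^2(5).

1

5 lies in the 4-cycle (1 2 5 10).
Advancing 2 steps from 5: 5 → 10 → 1.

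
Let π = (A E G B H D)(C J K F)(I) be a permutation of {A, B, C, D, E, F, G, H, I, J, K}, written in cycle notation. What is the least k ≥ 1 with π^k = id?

The disjoint cycles have lengths 6, 4, 1.
Since disjoint cycles commute, ord(π) = lcm(6, 4) = 12.

12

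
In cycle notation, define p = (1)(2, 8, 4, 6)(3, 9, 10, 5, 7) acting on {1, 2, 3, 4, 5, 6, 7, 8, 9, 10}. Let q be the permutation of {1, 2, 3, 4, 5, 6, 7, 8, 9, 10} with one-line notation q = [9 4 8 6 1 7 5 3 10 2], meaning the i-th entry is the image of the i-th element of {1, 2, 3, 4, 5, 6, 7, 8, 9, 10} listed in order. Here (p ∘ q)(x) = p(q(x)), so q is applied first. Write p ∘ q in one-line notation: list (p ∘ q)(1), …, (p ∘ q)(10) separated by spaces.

For each element, apply q then p: 1 → 9 → 10; 2 → 4 → 6; 3 → 8 → 4; 4 → 6 → 2; 5 → 1 → 1; 6 → 7 → 3; 7 → 5 → 7; 8 → 3 → 9; 9 → 10 → 5; 10 → 2 → 8.
Collecting the images, p ∘ q = [10 6 4 2 1 3 7 9 5 8].

10 6 4 2 1 3 7 9 5 8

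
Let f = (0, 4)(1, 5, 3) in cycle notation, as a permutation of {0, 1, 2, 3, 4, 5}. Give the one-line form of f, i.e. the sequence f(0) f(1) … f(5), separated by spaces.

Each element maps to the next entry in its cycle (wrapping to the front): 0↦4, 1↦5, 2↦2, 3↦1, 4↦0, 5↦3.
So the one-line form is 4 5 2 1 0 3.

4 5 2 1 0 3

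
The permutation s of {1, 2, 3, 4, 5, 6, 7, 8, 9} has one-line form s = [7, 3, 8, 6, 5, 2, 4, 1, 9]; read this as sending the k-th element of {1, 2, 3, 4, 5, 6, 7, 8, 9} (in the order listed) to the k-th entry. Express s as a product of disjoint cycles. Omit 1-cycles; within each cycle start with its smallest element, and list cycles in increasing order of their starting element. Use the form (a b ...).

(1 7 4 6 2 3 8)

Iterating s from 1 gives 1 → 7 → 4 → 6 → 2 → 3 → 8 → 1; that is the 7-cycle (1 7 4 6 2 3 8).
Continuing from each remaining unvisited element yields (1 7 4 6 2 3 8).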